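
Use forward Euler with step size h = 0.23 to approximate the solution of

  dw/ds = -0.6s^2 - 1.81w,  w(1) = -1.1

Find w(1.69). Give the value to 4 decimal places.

Euler: w_{n+1} = w_n + h·f(s_n, w_n).
s=1.000000, w=-1.100000: f=1.391000 → w ← -1.100000 + 0.23·1.391000 = -0.780070
s=1.230000, w=-0.780070: f=0.504187 → w ← -0.780070 + 0.23·0.504187 = -0.664107
s=1.460000, w=-0.664107: f=-0.076926 → w ← -0.664107 + 0.23·(-0.076926) = -0.681800
w(1.69) ≈ -0.6818

-0.6818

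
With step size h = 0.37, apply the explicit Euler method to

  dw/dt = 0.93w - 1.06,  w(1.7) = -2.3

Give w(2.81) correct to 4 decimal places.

Euler: w_{n+1} = w_n + h·f(t_n, w_n).
t=1.700000, w=-2.300000: f=-3.199000 → w ← -2.300000 + 0.37·(-3.199000) = -3.483630
t=2.070000, w=-3.483630: f=-4.299776 → w ← -3.483630 + 0.37·(-4.299776) = -5.074547
t=2.440000, w=-5.074547: f=-5.779329 → w ← -5.074547 + 0.37·(-5.779329) = -7.212899
w(2.81) ≈ -7.2129

-7.2129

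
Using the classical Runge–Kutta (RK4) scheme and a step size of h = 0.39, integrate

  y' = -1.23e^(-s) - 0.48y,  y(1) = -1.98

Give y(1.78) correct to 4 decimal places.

-1.5612

RK4: k1 = f(s_n, y_n); k2 = f(s_n + h/2, y_n + (h/2)·k1); k3 = f(s_n + h/2, y_n + (h/2)·k2); k4 = f(s_n + h, y_n + h·k3); y_{n+1} = y_n + (h/6)·(k1 + 2k2 + 2k3 + k4).
s=1.000000, y=-1.980000:
  k1 = f(1.000000, -1.980000) = 0.497908
  k2 = f(1.195000, -1.882908) = 0.531470
  k3 = f(1.195000, -1.876363) = 0.528329
  k4 = f(1.390000, -1.773952) = 0.545134
  y ← -1.980000 + (0.39/6)·(k1 + 2k2 + 2k3 + k4) = -1.774428
s=1.390000, y=-1.774428:
  k1 = f(1.390000, -1.774428) = 0.545363
  k2 = f(1.585000, -1.668083) = 0.548594
  k3 = f(1.585000, -1.667453) = 0.548291
  k4 = f(1.780000, -1.560595) = 0.541661
  y ← -1.774428 + (0.39/6)·(k1 + 2k2 + 2k3 + k4) = -1.561177
y(1.78) ≈ -1.5612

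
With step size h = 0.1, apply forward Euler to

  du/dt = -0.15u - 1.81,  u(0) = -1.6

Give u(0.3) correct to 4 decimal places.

-2.0640

Euler: u_{n+1} = u_n + h·f(t_n, u_n).
t=0.000000, u=-1.600000: f=-1.570000 → u ← -1.600000 + 0.1·(-1.570000) = -1.757000
t=0.100000, u=-1.757000: f=-1.546450 → u ← -1.757000 + 0.1·(-1.546450) = -1.911645
t=0.200000, u=-1.911645: f=-1.523253 → u ← -1.911645 + 0.1·(-1.523253) = -2.063970
u(0.3) ≈ -2.0640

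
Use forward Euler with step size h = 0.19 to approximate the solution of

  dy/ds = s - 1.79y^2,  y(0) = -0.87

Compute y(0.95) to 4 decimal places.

Euler: y_{n+1} = y_n + h·f(s_n, y_n).
s=0.000000, y=-0.870000: f=-1.354851 → y ← -0.870000 + 0.19·(-1.354851) = -1.127422
s=0.190000, y=-1.127422: f=-2.085233 → y ← -1.127422 + 0.19·(-2.085233) = -1.523616
s=0.380000, y=-1.523616: f=-3.775316 → y ← -1.523616 + 0.19·(-3.775316) = -2.240926
s=0.570000, y=-2.240926: f=-8.418930 → y ← -2.240926 + 0.19·(-8.418930) = -3.840523
s=0.760000, y=-3.840523: f=-25.641808 → y ← -3.840523 + 0.19·(-25.641808) = -8.712466
y(0.95) ≈ -8.7125

-8.7125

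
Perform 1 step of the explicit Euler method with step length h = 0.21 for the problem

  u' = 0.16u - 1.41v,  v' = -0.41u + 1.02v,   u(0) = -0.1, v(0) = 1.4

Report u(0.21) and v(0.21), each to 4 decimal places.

-0.5179, 1.7085

Euler on (u,v): u_{n+1} = u_n + h·u', v_{n+1} = v_n + h·v'.
0.000000: (-0.100000, 1.400000); f=(-1.990000, 1.469000) → (-0.517900, 1.708490)
(u(0.21), v(0.21)) ≈ (-0.5179, 1.7085)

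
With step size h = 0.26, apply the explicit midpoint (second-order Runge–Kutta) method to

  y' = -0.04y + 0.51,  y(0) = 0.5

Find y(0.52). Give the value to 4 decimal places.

0.7522

Midpoint: k1 = f(t_n, y_n); k2 = f(t_n + h/2, y_n + (h/2)·k1); y_{n+1} = y_n + h·k2.
t=0.000000, y=0.500000:
  k1 = f(0.000000, 0.500000) = 0.490000
  k2 = f(0.130000, 0.563700) = 0.487452
  y ← 0.500000 + 0.26·0.487452 = 0.626738
t=0.260000, y=0.626738:
  k1 = f(0.260000, 0.626738) = 0.484930
  k2 = f(0.390000, 0.689778) = 0.482409
  y ← 0.626738 + 0.26·0.482409 = 0.752164
y(0.52) ≈ 0.7522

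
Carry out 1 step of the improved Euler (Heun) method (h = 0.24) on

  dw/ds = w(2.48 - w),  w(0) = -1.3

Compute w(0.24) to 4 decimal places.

Heun: k1 = f(s_n, w_n); k2 = f(s_n + h, w_n + h·k1); w_{n+1} = w_n + (h/2)·(k1 + k2).
s=0.000000, w=-1.300000:
  k1 = f(0.000000, -1.300000) = -4.914000
  k2 = f(0.240000, -2.479360) = -12.296039
  w ← -1.300000 + (0.24/2)·(-4.914000 + (-12.296039)) = -3.365205
w(0.24) ≈ -3.3652

-3.3652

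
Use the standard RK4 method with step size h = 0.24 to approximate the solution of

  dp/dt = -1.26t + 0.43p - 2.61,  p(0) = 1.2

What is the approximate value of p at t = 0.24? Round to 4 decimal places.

RK4: k1 = f(t_n, p_n); k2 = f(t_n + h/2, p_n + (h/2)·k1); k3 = f(t_n + h/2, p_n + (h/2)·k2); k4 = f(t_n + h, p_n + h·k3); p_{n+1} = p_n + (h/6)·(k1 + 2k2 + 2k3 + k4).
t=0.000000, p=1.200000:
  k1 = f(0.000000, 1.200000) = -2.094000
  k2 = f(0.120000, 0.948720) = -2.353250
  k3 = f(0.120000, 0.917610) = -2.366628
  k4 = f(0.240000, 0.632009) = -2.640636
  p ← 1.200000 + (0.24/6)·(k1 + 2k2 + 2k3 + k4) = 0.633024
p(0.24) ≈ 0.6330

0.6330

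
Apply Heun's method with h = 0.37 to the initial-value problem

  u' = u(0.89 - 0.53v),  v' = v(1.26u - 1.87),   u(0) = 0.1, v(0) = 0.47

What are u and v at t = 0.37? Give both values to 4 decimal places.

Heun on (u,v): k1 = f(t_n, state_n); k2 = f(t_n + h, state_n + h·k1); state_{n+1} = state_n + (h/2)·(k1 + k2).
0.000000: (0.100000, 0.470000)
  k1 = (0.064090, -0.819680)
  predictor → (0.123713, 0.166718)
  k2 = (0.099173, -0.285776)
  → (0.130204, 0.265491)
(u(0.37), v(0.37)) ≈ (0.1302, 0.2655)

0.1302, 0.2655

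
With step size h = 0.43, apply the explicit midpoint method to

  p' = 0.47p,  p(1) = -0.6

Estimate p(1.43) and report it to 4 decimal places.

Midpoint: k1 = f(x_n, p_n); k2 = f(x_n + h/2, p_n + (h/2)·k1); p_{n+1} = p_n + h·k2.
x=1.000000, p=-0.600000:
  k1 = f(1.000000, -0.600000) = -0.282000
  k2 = f(1.215000, -0.660630) = -0.310496
  p ← -0.600000 + 0.43·(-0.310496) = -0.733513
p(1.43) ≈ -0.7335

-0.7335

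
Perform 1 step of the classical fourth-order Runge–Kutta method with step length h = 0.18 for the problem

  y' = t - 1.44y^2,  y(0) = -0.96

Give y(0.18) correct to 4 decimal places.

RK4: k1 = f(t_n, y_n); k2 = f(t_n + h/2, y_n + (h/2)·k1); k3 = f(t_n + h/2, y_n + (h/2)·k2); k4 = f(t_n + h, y_n + h·k3); y_{n+1} = y_n + (h/6)·(k1 + 2k2 + 2k3 + k4).
t=0.000000, y=-0.960000:
  k1 = f(0.000000, -0.960000) = -1.327104
  k2 = f(0.090000, -1.079439) = -1.587873
  k3 = f(0.090000, -1.102909) = -1.661626
  k4 = f(0.180000, -1.259093) = -2.102853
  y ← -0.960000 + (0.18/6)·(k1 + 2k2 + 2k3 + k4) = -1.257869
y(0.18) ≈ -1.2579

-1.2579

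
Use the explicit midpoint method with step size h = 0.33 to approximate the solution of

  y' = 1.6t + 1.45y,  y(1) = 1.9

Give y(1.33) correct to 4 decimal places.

3.7681

Midpoint: k1 = f(t_n, y_n); k2 = f(t_n + h/2, y_n + (h/2)·k1); y_{n+1} = y_n + h·k2.
t=1.000000, y=1.900000:
  k1 = f(1.000000, 1.900000) = 4.355000
  k2 = f(1.165000, 2.618575) = 5.660934
  y ← 1.900000 + 0.33·5.660934 = 3.768108
y(1.33) ≈ 3.7681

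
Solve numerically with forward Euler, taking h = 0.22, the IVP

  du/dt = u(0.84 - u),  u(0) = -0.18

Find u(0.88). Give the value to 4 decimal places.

Euler: u_{n+1} = u_n + h·f(t_n, u_n).
t=0.000000, u=-0.180000: f=-0.183600 → u ← -0.180000 + 0.22·(-0.183600) = -0.220392
t=0.220000, u=-0.220392: f=-0.233702 → u ← -0.220392 + 0.22·(-0.233702) = -0.271806
t=0.440000, u=-0.271806: f=-0.302196 → u ← -0.271806 + 0.22·(-0.302196) = -0.338290
t=0.660000, u=-0.338290: f=-0.398603 → u ← -0.338290 + 0.22·(-0.398603) = -0.425982
u(0.88) ≈ -0.4260

-0.4260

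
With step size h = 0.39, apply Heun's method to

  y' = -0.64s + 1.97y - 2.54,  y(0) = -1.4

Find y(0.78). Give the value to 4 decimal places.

Heun: k1 = f(s_n, y_n); k2 = f(s_n + h, y_n + h·k1); y_{n+1} = y_n + (h/2)·(k1 + k2).
s=0.000000, y=-1.400000:
  k1 = f(0.000000, -1.400000) = -5.298000
  k2 = f(0.390000, -3.466220) = -9.618053
  y ← -1.400000 + (0.39/2)·(-5.298000 + (-9.618053)) = -4.308630
s=0.390000, y=-4.308630:
  k1 = f(0.390000, -4.308630) = -11.277602
  k2 = f(0.780000, -8.706895) = -20.191783
  y ← -4.308630 + (0.39/2)·(-11.277602 + (-20.191783)) = -10.445161
y(0.78) ≈ -10.4452

-10.4452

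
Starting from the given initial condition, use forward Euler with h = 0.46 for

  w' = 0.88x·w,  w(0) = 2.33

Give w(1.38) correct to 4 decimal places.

Euler: w_{n+1} = w_n + h·f(x_n, w_n).
x=0.000000, w=2.330000: f=0.000000 → w ← 2.330000 + 0.46·0.000000 = 2.330000
x=0.460000, w=2.330000: f=0.943184 → w ← 2.330000 + 0.46·0.943184 = 2.763865
x=0.920000, w=2.763865: f=2.237625 → w ← 2.763865 + 0.46·2.237625 = 3.793172
w(1.38) ≈ 3.7932

3.7932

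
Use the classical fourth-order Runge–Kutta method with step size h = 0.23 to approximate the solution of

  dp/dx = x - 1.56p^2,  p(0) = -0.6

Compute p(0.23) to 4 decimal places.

-0.7331

RK4: k1 = f(x_n, p_n); k2 = f(x_n + h/2, p_n + (h/2)·k1); k3 = f(x_n + h/2, p_n + (h/2)·k2); k4 = f(x_n + h, p_n + h·k3); p_{n+1} = p_n + (h/6)·(k1 + 2k2 + 2k3 + k4).
x=0.000000, p=-0.600000:
  k1 = f(0.000000, -0.600000) = -0.561600
  k2 = f(0.115000, -0.664584) = -0.574008
  k3 = f(0.115000, -0.666011) = -0.576970
  k4 = f(0.230000, -0.732703) = -0.607492
  p ← -0.600000 + (0.23/6)·(k1 + 2k2 + 2k3 + k4) = -0.733057
p(0.23) ≈ -0.7331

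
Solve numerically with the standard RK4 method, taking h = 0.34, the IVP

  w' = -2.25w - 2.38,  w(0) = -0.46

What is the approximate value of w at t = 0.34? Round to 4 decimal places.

-0.7785

RK4: k1 = f(t_n, w_n); k2 = f(t_n + h/2, w_n + (h/2)·k1); k3 = f(t_n + h/2, w_n + (h/2)·k2); k4 = f(t_n + h, w_n + h·k3); w_{n+1} = w_n + (h/6)·(k1 + 2k2 + 2k3 + k4).
t=0.000000, w=-0.460000:
  k1 = f(0.000000, -0.460000) = -1.345000
  k2 = f(0.170000, -0.688650) = -0.830537
  k3 = f(0.170000, -0.601191) = -1.027319
  k4 = f(0.340000, -0.809289) = -0.559101
  w ← -0.460000 + (0.34/6)·(k1 + 2k2 + 2k3 + k4) = -0.778456
w(0.34) ≈ -0.7785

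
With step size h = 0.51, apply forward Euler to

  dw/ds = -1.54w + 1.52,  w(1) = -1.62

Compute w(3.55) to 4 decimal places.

0.9858

Euler: w_{n+1} = w_n + h·f(s_n, w_n).
s=1.000000, w=-1.620000: f=4.014800 → w ← -1.620000 + 0.51·4.014800 = 0.427548
s=1.510000, w=0.427548: f=0.861576 → w ← 0.427548 + 0.51·0.861576 = 0.866952
s=2.020000, w=0.866952: f=0.184894 → w ← 0.866952 + 0.51·0.184894 = 0.961248
s=2.530000, w=0.961248: f=0.039678 → w ← 0.961248 + 0.51·0.039678 = 0.981484
s=3.040000, w=0.981484: f=0.008515 → w ← 0.981484 + 0.51·0.008515 = 0.985826
w(3.55) ≈ 0.9858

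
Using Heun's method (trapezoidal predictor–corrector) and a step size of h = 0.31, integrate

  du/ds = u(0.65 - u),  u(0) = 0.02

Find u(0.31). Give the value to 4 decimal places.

Heun: k1 = f(s_n, u_n); k2 = f(s_n + h, u_n + h·k1); u_{n+1} = u_n + (h/2)·(k1 + k2).
s=0.000000, u=0.020000:
  k1 = f(0.000000, 0.020000) = 0.012600
  k2 = f(0.310000, 0.023906) = 0.014967
  u ← 0.020000 + (0.31/2)·(0.012600 + 0.014967) = 0.024273
u(0.31) ≈ 0.0243

0.0243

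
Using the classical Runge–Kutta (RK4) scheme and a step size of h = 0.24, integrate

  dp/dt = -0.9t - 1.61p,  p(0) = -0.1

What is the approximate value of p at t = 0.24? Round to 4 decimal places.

RK4: k1 = f(t_n, p_n); k2 = f(t_n + h/2, p_n + (h/2)·k1); k3 = f(t_n + h/2, p_n + (h/2)·k2); k4 = f(t_n + h, p_n + h·k3); p_{n+1} = p_n + (h/6)·(k1 + 2k2 + 2k3 + k4).
t=0.000000, p=-0.100000:
  k1 = f(0.000000, -0.100000) = 0.161000
  k2 = f(0.120000, -0.080680) = 0.021895
  k3 = f(0.120000, -0.097373) = 0.048770
  k4 = f(0.240000, -0.088295) = -0.073845
  p ← -0.100000 + (0.24/6)·(k1 + 2k2 + 2k3 + k4) = -0.090861
p(0.24) ≈ -0.0909

-0.0909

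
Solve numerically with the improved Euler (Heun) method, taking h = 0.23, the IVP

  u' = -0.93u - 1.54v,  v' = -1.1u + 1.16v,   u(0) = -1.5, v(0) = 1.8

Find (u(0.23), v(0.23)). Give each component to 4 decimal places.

-1.9351, 2.8145

Heun on (u,v): k1 = f(t_n, state_n); k2 = f(t_n + h, state_n + h·k1); state_{n+1} = state_n + (h/2)·(k1 + k2).
0.000000: (-1.500000, 1.800000)
  k1 = (-1.377000, 3.738000)
  predictor → (-1.816710, 2.659740)
  k2 = (-2.406459, 5.083679)
  → (-1.935098, 2.814493)
(u(0.23), v(0.23)) ≈ (-1.9351, 2.8145)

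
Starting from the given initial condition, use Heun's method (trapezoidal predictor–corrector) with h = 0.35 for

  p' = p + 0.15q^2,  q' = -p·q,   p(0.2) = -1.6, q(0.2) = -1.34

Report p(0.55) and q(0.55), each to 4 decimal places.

-2.0797, -2.4709

Heun on (p,q): k1 = f(x_n, state_n); k2 = f(x_n + h, state_n + h·k1); state_{n+1} = state_n + (h/2)·(k1 + k2).
0.200000: (-1.600000, -1.340000)
  k1 = (-1.330660, -2.144000)
  predictor → (-2.065731, -2.090400)
  k2 = (-1.410265, -4.318204)
  → (-2.079662, -2.470886)
(p(0.55), q(0.55)) ≈ (-2.0797, -2.4709)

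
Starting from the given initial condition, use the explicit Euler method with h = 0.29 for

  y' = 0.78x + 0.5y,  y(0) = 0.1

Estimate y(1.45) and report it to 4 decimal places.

Euler: y_{n+1} = y_n + h·f(x_n, y_n).
x=0.000000, y=0.100000: f=0.050000 → y ← 0.100000 + 0.29·0.050000 = 0.114500
x=0.290000, y=0.114500: f=0.283450 → y ← 0.114500 + 0.29·0.283450 = 0.196701
x=0.580000, y=0.196701: f=0.550750 → y ← 0.196701 + 0.29·0.550750 = 0.356418
x=0.870000, y=0.356418: f=0.856809 → y ← 0.356418 + 0.29·0.856809 = 0.604893
x=1.160000, y=0.604893: f=1.207246 → y ← 0.604893 + 0.29·1.207246 = 0.954994
y(1.45) ≈ 0.9550

0.9550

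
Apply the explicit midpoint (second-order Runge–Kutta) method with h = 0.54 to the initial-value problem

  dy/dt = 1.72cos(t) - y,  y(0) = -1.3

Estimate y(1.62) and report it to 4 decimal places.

Midpoint: k1 = f(t_n, y_n); k2 = f(t_n + h/2, y_n + (h/2)·k1); y_{n+1} = y_n + h·k2.
t=0.000000, y=-1.300000:
  k1 = f(0.000000, -1.300000) = 3.020000
  k2 = f(0.270000, -0.484600) = 2.142286
  y ← -1.300000 + 0.54·2.142286 = -0.143166
t=0.540000, y=-0.143166:
  k1 = f(0.540000, -0.143166) = 1.618425
  k2 = f(0.810000, 0.293809) = 0.892128
  y ← -0.143166 + 0.54·0.892128 = 0.338584
t=1.080000, y=0.338584:
  k1 = f(1.080000, 0.338584) = 0.472101
  k2 = f(1.350000, 0.466051) = -0.089359
  y ← 0.338584 + 0.54·(-0.089359) = 0.290330
y(1.62) ≈ 0.2903

0.2903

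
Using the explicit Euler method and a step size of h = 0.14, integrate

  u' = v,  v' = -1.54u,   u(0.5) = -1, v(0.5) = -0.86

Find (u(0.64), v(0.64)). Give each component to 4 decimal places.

-1.1204, -0.6444

Euler on (u,v): u_{n+1} = u_n + h·u', v_{n+1} = v_n + h·v'.
0.500000: (-1.000000, -0.860000); f=(-0.860000, 1.540000) → (-1.120400, -0.644400)
(u(0.64), v(0.64)) ≈ (-1.1204, -0.6444)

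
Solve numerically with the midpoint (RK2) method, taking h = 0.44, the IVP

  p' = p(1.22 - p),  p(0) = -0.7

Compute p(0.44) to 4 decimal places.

Midpoint: k1 = f(s_n, p_n); k2 = f(s_n + h/2, p_n + (h/2)·k1); p_{n+1} = p_n + h·k2.
s=0.000000, p=-0.700000:
  k1 = f(0.000000, -0.700000) = -1.344000
  k2 = f(0.220000, -0.995680) = -2.206108
  p ← -0.700000 + 0.44·(-2.206108) = -1.670688
p(0.44) ≈ -1.6707

-1.6707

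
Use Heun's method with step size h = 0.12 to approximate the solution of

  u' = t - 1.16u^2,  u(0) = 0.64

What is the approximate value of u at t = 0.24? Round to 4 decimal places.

Heun: k1 = f(t_n, u_n); k2 = f(t_n + h, u_n + h·k1); u_{n+1} = u_n + (h/2)·(k1 + k2).
t=0.000000, u=0.640000:
  k1 = f(0.000000, 0.640000) = -0.475136
  k2 = f(0.120000, 0.582984) = -0.274249
  u ← 0.640000 + (0.12/2)·(-0.475136 + (-0.274249)) = 0.595037
t=0.120000, u=0.595037:
  k1 = f(0.120000, 0.595037) = -0.290720
  k2 = f(0.240000, 0.560150) = -0.123972
  u ← 0.595037 + (0.12/2)·(-0.290720 + (-0.123972)) = 0.570155
u(0.24) ≈ 0.5702

0.5702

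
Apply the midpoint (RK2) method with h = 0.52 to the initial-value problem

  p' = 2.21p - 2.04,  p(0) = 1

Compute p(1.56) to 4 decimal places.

Midpoint: k1 = f(s_n, p_n); k2 = f(s_n + h/2, p_n + (h/2)·k1); p_{n+1} = p_n + h·k2.
s=0.000000, p=1.000000:
  k1 = f(0.000000, 1.000000) = 0.170000
  k2 = f(0.260000, 1.044200) = 0.267682
  p ← 1.000000 + 0.52·0.267682 = 1.139195
s=0.520000, p=1.139195:
  k1 = f(0.520000, 1.139195) = 0.477620
  k2 = f(0.780000, 1.263376) = 0.752061
  p ← 1.139195 + 0.52·0.752061 = 1.530266
s=1.040000, p=1.530266:
  k1 = f(1.040000, 1.530266) = 1.341888
  k2 = f(1.300000, 1.879157) = 2.112937
  p ← 1.530266 + 0.52·2.112937 = 2.628994
p(1.56) ≈ 2.6290

2.6290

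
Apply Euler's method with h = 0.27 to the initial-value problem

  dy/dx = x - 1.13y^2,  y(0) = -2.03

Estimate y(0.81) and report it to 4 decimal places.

Euler: y_{n+1} = y_n + h·f(x_n, y_n).
x=0.000000, y=-2.030000: f=-4.656617 → y ← -2.030000 + 0.27·(-4.656617) = -3.287287
x=0.270000, y=-3.287287: f=-11.941066 → y ← -3.287287 + 0.27·(-11.941066) = -6.511374
x=0.540000, y=-6.511374: f=-47.369736 → y ← -6.511374 + 0.27·(-47.369736) = -19.301203
y(0.81) ≈ -19.3012

-19.3012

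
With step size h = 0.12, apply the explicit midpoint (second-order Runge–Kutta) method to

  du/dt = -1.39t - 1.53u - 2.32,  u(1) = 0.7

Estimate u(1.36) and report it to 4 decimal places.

-0.6938

Midpoint: k1 = f(t_n, u_n); k2 = f(t_n + h/2, u_n + (h/2)·k1); u_{n+1} = u_n + h·k2.
t=1.000000, u=0.700000:
  k1 = f(1.000000, 0.700000) = -4.781000
  k2 = f(1.060000, 0.413140) = -4.425504
  u ← 0.700000 + 0.12·(-4.425504) = 0.168939
t=1.120000, u=0.168939:
  k1 = f(1.120000, 0.168939) = -4.135277
  k2 = f(1.180000, -0.079177) = -3.839059
  u ← 0.168939 + 0.12·(-3.839059) = -0.291748
t=1.240000, u=-0.291748:
  k1 = f(1.240000, -0.291748) = -3.597226
  k2 = f(1.300000, -0.507581) = -3.350401
  u ← -0.291748 + 0.12·(-3.350401) = -0.693796
u(1.36) ≈ -0.6938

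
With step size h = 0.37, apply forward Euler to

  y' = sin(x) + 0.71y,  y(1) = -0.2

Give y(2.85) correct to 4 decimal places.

Euler: y_{n+1} = y_n + h·f(x_n, y_n).
x=1.000000, y=-0.200000: f=0.699471 → y ← -0.200000 + 0.37·0.699471 = 0.058804
x=1.370000, y=0.058804: f=1.021659 → y ← 0.058804 + 0.37·1.021659 = 0.436818
x=1.740000, y=0.436818: f=1.295860 → y ← 0.436818 + 0.37·1.295860 = 0.916286
x=2.110000, y=0.916286: f=1.508681 → y ← 0.916286 + 0.37·1.508681 = 1.474498
x=2.480000, y=1.474498: f=1.661268 → y ← 1.474498 + 0.37·1.661268 = 2.089168
y(2.85) ≈ 2.0892

2.0892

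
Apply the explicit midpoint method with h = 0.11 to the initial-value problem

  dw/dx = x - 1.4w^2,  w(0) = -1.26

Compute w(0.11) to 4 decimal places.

Midpoint: k1 = f(x_n, w_n); k2 = f(x_n + h/2, w_n + (h/2)·k1); w_{n+1} = w_n + h·k2.
x=0.000000, w=-1.260000:
  k1 = f(0.000000, -1.260000) = -2.222640
  k2 = f(0.055000, -1.382245) = -2.619843
  w ← -1.260000 + 0.11·(-2.619843) = -1.548183
w(0.11) ≈ -1.5482

-1.5482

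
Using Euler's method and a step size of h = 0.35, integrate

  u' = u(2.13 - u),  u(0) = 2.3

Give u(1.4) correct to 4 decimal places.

2.1305

Euler: u_{n+1} = u_n + h·f(x_n, u_n).
x=0.000000, u=2.300000: f=-0.391000 → u ← 2.300000 + 0.35·(-0.391000) = 2.163150
x=0.350000, u=2.163150: f=-0.071708 → u ← 2.163150 + 0.35·(-0.071708) = 2.138052
x=0.700000, u=2.138052: f=-0.017216 → u ← 2.138052 + 0.35·(-0.017216) = 2.132027
x=1.050000, u=2.132027: f=-0.004321 → u ← 2.132027 + 0.35·(-0.004321) = 2.130514
u(1.4) ≈ 2.1305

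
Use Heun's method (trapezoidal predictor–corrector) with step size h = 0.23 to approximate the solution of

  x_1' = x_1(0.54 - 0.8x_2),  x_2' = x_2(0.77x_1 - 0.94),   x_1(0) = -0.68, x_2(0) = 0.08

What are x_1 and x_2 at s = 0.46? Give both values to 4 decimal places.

-0.8533, 0.0404

Heun on (x_1,x_2): k1 = f(s_n, state_n); k2 = f(s_n + h, state_n + h·k1); state_{n+1} = state_n + (h/2)·(k1 + k2).
0.000000: (-0.680000, 0.080000)
  k1 = (-0.323680, -0.117088)
  predictor → (-0.754446, 0.053070)
  k2 = (-0.375370, -0.080715)
  → (-0.760391, 0.057253)
0.230000: (-0.760391, 0.057253)
  k1 = (-0.375784, -0.087339)
  predictor → (-0.846821, 0.037165)
  k2 = (-0.432106, -0.059168)
  → (-0.853298, 0.040404)
(x_1(0.46), x_2(0.46)) ≈ (-0.8533, 0.0404)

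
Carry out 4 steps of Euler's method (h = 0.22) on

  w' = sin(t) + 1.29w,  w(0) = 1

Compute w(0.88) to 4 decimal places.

Euler: w_{n+1} = w_n + h·f(t_n, w_n).
t=0.000000, w=1.000000: f=1.290000 → w ← 1.000000 + 0.22·1.290000 = 1.283800
t=0.220000, w=1.283800: f=1.874332 → w ← 1.283800 + 0.22·1.874332 = 1.696153
t=0.440000, w=1.696153: f=2.613977 → w ← 1.696153 + 0.22·2.613977 = 2.271228
t=0.660000, w=2.271228: f=3.543001 → w ← 2.271228 + 0.22·3.543001 = 3.050688
w(0.88) ≈ 3.0507

3.0507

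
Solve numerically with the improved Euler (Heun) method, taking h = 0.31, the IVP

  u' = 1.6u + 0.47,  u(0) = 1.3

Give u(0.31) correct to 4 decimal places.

2.2865

Heun: k1 = f(t_n, u_n); k2 = f(t_n + h, u_n + h·k1); u_{n+1} = u_n + (h/2)·(k1 + k2).
t=0.000000, u=1.300000:
  k1 = f(0.000000, 1.300000) = 2.550000
  k2 = f(0.310000, 2.090500) = 3.814800
  u ← 1.300000 + (0.31/2)·(2.550000 + 3.814800) = 2.286544
u(0.31) ≈ 2.2865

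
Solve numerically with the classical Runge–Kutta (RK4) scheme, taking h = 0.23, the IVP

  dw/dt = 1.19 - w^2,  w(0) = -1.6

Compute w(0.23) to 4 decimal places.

RK4: k1 = f(t_n, w_n); k2 = f(t_n + h/2, w_n + (h/2)·k1); k3 = f(t_n + h/2, w_n + (h/2)·k2); k4 = f(t_n + h, w_n + h·k3); w_{n+1} = w_n + (h/6)·(k1 + 2k2 + 2k3 + k4).
t=0.000000, w=-1.600000:
  k1 = f(0.000000, -1.600000) = -1.370000
  k2 = f(0.115000, -1.757550) = -1.898982
  k3 = f(0.115000, -1.818383) = -2.116516
  k4 = f(0.230000, -2.086799) = -3.164729
  w ← -1.600000 + (0.23/6)·(k1 + 2k2 + 2k3 + k4) = -2.081686
w(0.23) ≈ -2.0817

-2.0817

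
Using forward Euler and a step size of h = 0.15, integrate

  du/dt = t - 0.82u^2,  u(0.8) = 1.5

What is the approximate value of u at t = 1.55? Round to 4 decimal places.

Euler: u_{n+1} = u_n + h·f(t_n, u_n).
t=0.800000, u=1.500000: f=-1.045000 → u ← 1.500000 + 0.15·(-1.045000) = 1.343250
t=0.950000, u=1.343250: f=-0.529543 → u ← 1.343250 + 0.15·(-0.529543) = 1.263819
t=1.100000, u=1.263819: f=-0.209735 → u ← 1.263819 + 0.15·(-0.209735) = 1.232358
t=1.250000, u=1.232358: f=0.004660 → u ← 1.232358 + 0.15·0.004660 = 1.233057
t=1.400000, u=1.233057: f=0.153247 → u ← 1.233057 + 0.15·0.153247 = 1.256044
u(1.55) ≈ 1.2560

1.2560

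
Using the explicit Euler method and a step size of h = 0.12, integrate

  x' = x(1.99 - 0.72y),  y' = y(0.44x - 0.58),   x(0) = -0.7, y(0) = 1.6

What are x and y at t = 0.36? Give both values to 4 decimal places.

Euler on (x,y): x_{n+1} = x_n + h·x', y_{n+1} = y_n + h·y'.
0.000000: (-0.700000, 1.600000); f=(-0.586600, -1.420800) → (-0.770392, 1.429504)
0.120000: (-0.770392, 1.429504); f=(-0.740160, -1.313675) → (-0.859211, 1.271863)
0.240000: (-0.859211, 1.271863); f=(-0.923015, -1.218512) → (-0.969973, 1.125642)
(x(0.36), y(0.36)) ≈ (-0.9700, 1.1256)

-0.9700, 1.1256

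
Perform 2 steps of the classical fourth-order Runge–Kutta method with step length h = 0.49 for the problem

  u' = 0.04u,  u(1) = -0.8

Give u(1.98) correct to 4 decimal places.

-0.8320

RK4: k1 = f(s_n, u_n); k2 = f(s_n + h/2, u_n + (h/2)·k1); k3 = f(s_n + h/2, u_n + (h/2)·k2); k4 = f(s_n + h, u_n + h·k3); u_{n+1} = u_n + (h/6)·(k1 + 2k2 + 2k3 + k4).
s=1.000000, u=-0.800000:
  k1 = f(1.000000, -0.800000) = -0.032000
  k2 = f(1.245000, -0.807840) = -0.032314
  k3 = f(1.245000, -0.807917) = -0.032317
  k4 = f(1.490000, -0.815835) = -0.032633
  u ← -0.800000 + (0.49/6)·(k1 + 2k2 + 2k3 + k4) = -0.815835
s=1.490000, u=-0.815835:
  k1 = f(1.490000, -0.815835) = -0.032633
  k2 = f(1.735000, -0.823830) = -0.032953
  k3 = f(1.735000, -0.823908) = -0.032956
  k4 = f(1.980000, -0.831983) = -0.033279
  u ← -0.815835 + (0.49/6)·(k1 + 2k2 + 2k3 + k4) = -0.831983
u(1.98) ≈ -0.8320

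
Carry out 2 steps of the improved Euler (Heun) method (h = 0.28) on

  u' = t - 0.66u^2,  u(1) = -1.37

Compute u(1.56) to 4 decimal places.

Heun: k1 = f(t_n, u_n); k2 = f(t_n + h, u_n + h·k1); u_{n+1} = u_n + (h/2)·(k1 + k2).
t=1.000000, u=-1.370000:
  k1 = f(1.000000, -1.370000) = -0.238754
  k2 = f(1.280000, -1.436851) = -0.082597
  u ← -1.370000 + (0.28/2)·(-0.238754 + (-0.082597)) = -1.414989
t=1.280000, u=-1.414989:
  k1 = f(1.280000, -1.414989) = -0.041448
  k2 = f(1.560000, -1.426595) = 0.216786
  u ← -1.414989 + (0.28/2)·(-0.041448 + 0.216786) = -1.390442
u(1.56) ≈ -1.3904

-1.3904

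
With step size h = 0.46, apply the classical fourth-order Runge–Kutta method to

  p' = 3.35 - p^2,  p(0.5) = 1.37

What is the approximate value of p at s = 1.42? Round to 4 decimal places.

RK4: k1 = f(s_n, p_n); k2 = f(s_n + h/2, p_n + (h/2)·k1); k3 = f(s_n + h/2, p_n + (h/2)·k2); k4 = f(s_n + h, p_n + h·k3); p_{n+1} = p_n + (h/6)·(k1 + 2k2 + 2k3 + k4).
s=0.500000, p=1.370000:
  k1 = f(0.500000, 1.370000) = 1.473100
  k2 = f(0.730000, 1.708813) = 0.429958
  k3 = f(0.730000, 1.468890) = 1.192361
  k4 = f(0.960000, 1.918486) = -0.330589
  p ← 1.370000 + (0.46/6)·(k1 + 2k2 + 2k3 + k4) = 1.706348
s=0.960000, p=1.706348:
  k1 = f(0.960000, 1.706348) = 0.438376
  k2 = f(1.190000, 1.807175) = 0.084120
  k3 = f(1.190000, 1.725696) = 0.371974
  k4 = f(1.420000, 1.877456) = -0.174842
  p ← 1.706348 + (0.46/6)·(k1 + 2k2 + 2k3 + k4) = 1.796487
p(1.42) ≈ 1.7965

1.7965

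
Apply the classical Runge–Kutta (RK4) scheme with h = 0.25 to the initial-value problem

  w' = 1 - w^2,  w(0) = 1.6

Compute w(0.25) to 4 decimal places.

1.3259

RK4: k1 = f(s_n, w_n); k2 = f(s_n + h/2, w_n + (h/2)·k1); k3 = f(s_n + h/2, w_n + (h/2)·k2); k4 = f(s_n + h, w_n + h·k3); w_{n+1} = w_n + (h/6)·(k1 + 2k2 + 2k3 + k4).
s=0.000000, w=1.600000:
  k1 = f(0.000000, 1.600000) = -1.560000
  k2 = f(0.125000, 1.405000) = -0.974025
  k3 = f(0.125000, 1.478247) = -1.185214
  k4 = f(0.250000, 1.303697) = -0.699625
  w ← 1.600000 + (0.25/6)·(k1 + 2k2 + 2k3 + k4) = 1.325912
w(0.25) ≈ 1.3259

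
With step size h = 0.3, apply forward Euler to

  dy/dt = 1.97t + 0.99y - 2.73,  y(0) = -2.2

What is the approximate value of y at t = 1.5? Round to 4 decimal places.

Euler: y_{n+1} = y_n + h·f(t_n, y_n).
t=0.000000, y=-2.200000: f=-4.908000 → y ← -2.200000 + 0.3·(-4.908000) = -3.672400
t=0.300000, y=-3.672400: f=-5.774676 → y ← -3.672400 + 0.3·(-5.774676) = -5.404803
t=0.600000, y=-5.404803: f=-6.898755 → y ← -5.404803 + 0.3·(-6.898755) = -7.474429
t=0.900000, y=-7.474429: f=-8.356685 → y ← -7.474429 + 0.3·(-8.356685) = -9.981435
t=1.200000, y=-9.981435: f=-10.247620 → y ← -9.981435 + 0.3·(-10.247620) = -13.055721
y(1.5) ≈ -13.0557

-13.0557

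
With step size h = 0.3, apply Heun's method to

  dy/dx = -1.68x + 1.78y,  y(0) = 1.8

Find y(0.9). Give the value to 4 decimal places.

7.3637

Heun: k1 = f(x_n, y_n); k2 = f(x_n + h, y_n + h·k1); y_{n+1} = y_n + (h/2)·(k1 + k2).
x=0.000000, y=1.800000:
  k1 = f(0.000000, 1.800000) = 3.204000
  k2 = f(0.300000, 2.761200) = 4.410936
  y ← 1.800000 + (0.3/2)·(3.204000 + 4.410936) = 2.942240
x=0.300000, y=2.942240:
  k1 = f(0.300000, 2.942240) = 4.733188
  k2 = f(0.600000, 4.362197) = 6.756710
  y ← 2.942240 + (0.3/2)·(4.733188 + 6.756710) = 4.665725
x=0.600000, y=4.665725:
  k1 = f(0.600000, 4.665725) = 7.296991
  k2 = f(0.900000, 6.854822) = 10.689584
  y ← 4.665725 + (0.3/2)·(7.296991 + 10.689584) = 7.363711
y(0.9) ≈ 7.3637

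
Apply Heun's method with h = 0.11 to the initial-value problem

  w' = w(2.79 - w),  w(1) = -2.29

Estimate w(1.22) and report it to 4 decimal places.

-9.9091

Heun: k1 = f(s_n, w_n); k2 = f(s_n + h, w_n + h·k1); w_{n+1} = w_n + (h/2)·(k1 + k2).
s=1.000000, w=-2.290000:
  k1 = f(1.000000, -2.290000) = -11.633200
  k2 = f(1.110000, -3.569652) = -22.701744
  w ← -2.290000 + (0.11/2)·(-11.633200 + (-22.701744)) = -4.178422
s=1.110000, w=-4.178422:
  k1 = f(1.110000, -4.178422) = -29.117007
  k2 = f(1.220000, -7.381293) = -75.077289
  w ← -4.178422 + (0.11/2)·(-29.117007 + (-75.077289)) = -9.909108
w(1.22) ≈ -9.9091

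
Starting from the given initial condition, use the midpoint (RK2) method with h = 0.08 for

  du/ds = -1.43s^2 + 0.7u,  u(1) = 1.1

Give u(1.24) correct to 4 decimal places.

Midpoint: k1 = f(s_n, u_n); k2 = f(s_n + h/2, u_n + (h/2)·k1); u_{n+1} = u_n + h·k2.
s=1.000000, u=1.100000:
  k1 = f(1.000000, 1.100000) = -0.660000
  k2 = f(1.040000, 1.073600) = -0.795168
  u ← 1.100000 + 0.08·(-0.795168) = 1.036387
s=1.080000, u=1.036387:
  k1 = f(1.080000, 1.036387) = -0.942481
  k2 = f(1.120000, 0.998687) = -1.094711
  u ← 1.036387 + 0.08·(-1.094711) = 0.948810
s=1.160000, u=0.948810:
  k1 = f(1.160000, 0.948810) = -1.260041
  k2 = f(1.200000, 0.898408) = -1.430314
  u ← 0.948810 + 0.08·(-1.430314) = 0.834385
u(1.24) ≈ 0.8344

0.8344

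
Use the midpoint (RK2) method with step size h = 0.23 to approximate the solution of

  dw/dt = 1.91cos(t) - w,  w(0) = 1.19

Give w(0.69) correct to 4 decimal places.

1.4595

Midpoint: k1 = f(t_n, w_n); k2 = f(t_n + h/2, w_n + (h/2)·k1); w_{n+1} = w_n + h·k2.
t=0.000000, w=1.190000:
  k1 = f(0.000000, 1.190000) = 0.720000
  k2 = f(0.115000, 1.272800) = 0.624584
  w ← 1.190000 + 0.23·0.624584 = 1.333654
t=0.230000, w=1.333654:
  k1 = f(0.230000, 1.333654) = 0.526048
  k2 = f(0.345000, 1.394150) = 0.403304
  w ← 1.333654 + 0.23·0.403304 = 1.426414
t=0.460000, w=1.426414:
  k1 = f(0.460000, 1.426414) = 0.285046
  k2 = f(0.575000, 1.459195) = 0.143663
  w ← 1.426414 + 0.23·0.143663 = 1.459457
w(0.69) ≈ 1.4595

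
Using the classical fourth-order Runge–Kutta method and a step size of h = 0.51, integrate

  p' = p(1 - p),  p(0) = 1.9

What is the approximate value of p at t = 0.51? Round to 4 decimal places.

RK4: k1 = f(t_n, p_n); k2 = f(t_n + h/2, p_n + (h/2)·k1); k3 = f(t_n + h/2, p_n + (h/2)·k2); k4 = f(t_n + h, p_n + h·k3); p_{n+1} = p_n + (h/6)·(k1 + 2k2 + 2k3 + k4).
t=0.000000, p=1.900000:
  k1 = f(0.000000, 1.900000) = -1.710000
  k2 = f(0.255000, 1.463950) = -0.679200
  k3 = f(0.255000, 1.726804) = -1.255048
  k4 = f(0.510000, 1.259925) = -0.327487
  p ← 1.900000 + (0.51/6)·(k1 + 2k2 + 2k3 + k4) = 1.397991
p(0.51) ≈ 1.3980

1.3980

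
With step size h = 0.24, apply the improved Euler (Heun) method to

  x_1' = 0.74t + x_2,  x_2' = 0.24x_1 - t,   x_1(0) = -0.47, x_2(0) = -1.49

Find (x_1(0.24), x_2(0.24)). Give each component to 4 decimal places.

Heun on (x_1,x_2): k1 = f(t_n, state_n); k2 = f(t_n + h, state_n + h·k1); state_{n+1} = state_n + (h/2)·(k1 + k2).
0.000000: (-0.470000, -1.490000)
  k1 = (-1.490000, -0.112800)
  predictor → (-0.827600, -1.517072)
  k2 = (-1.339472, -0.438624)
  → (-0.809537, -1.556171)
(x_1(0.24), x_2(0.24)) ≈ (-0.8095, -1.5562)

-0.8095, -1.5562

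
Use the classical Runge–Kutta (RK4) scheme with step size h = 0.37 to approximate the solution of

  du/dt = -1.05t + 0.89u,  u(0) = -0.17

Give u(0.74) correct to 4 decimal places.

-0.6908

RK4: k1 = f(t_n, u_n); k2 = f(t_n + h/2, u_n + (h/2)·k1); k3 = f(t_n + h/2, u_n + (h/2)·k2); k4 = f(t_n + h, u_n + h·k3); u_{n+1} = u_n + (h/6)·(k1 + 2k2 + 2k3 + k4).
t=0.000000, u=-0.170000:
  k1 = f(0.000000, -0.170000) = -0.151300
  k2 = f(0.185000, -0.197991) = -0.370462
  k3 = f(0.185000, -0.238535) = -0.406546
  k4 = f(0.370000, -0.320422) = -0.673676
  u ← -0.170000 + (0.37/6)·(k1 + 2k2 + 2k3 + k4) = -0.316704
t=0.370000, u=-0.316704:
  k1 = f(0.370000, -0.316704) = -0.670367
  k2 = f(0.555000, -0.440722) = -0.974993
  k3 = f(0.555000, -0.497078) = -1.025150
  k4 = f(0.740000, -0.696010) = -1.396449
  u ← -0.316704 + (0.37/6)·(k1 + 2k2 + 2k3 + k4) = -0.690842
u(0.74) ≈ -0.6908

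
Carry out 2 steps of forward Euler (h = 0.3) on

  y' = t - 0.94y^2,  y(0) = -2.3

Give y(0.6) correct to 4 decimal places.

-7.7563

Euler: y_{n+1} = y_n + h·f(t_n, y_n).
t=0.000000, y=-2.300000: f=-4.972600 → y ← -2.300000 + 0.3·(-4.972600) = -3.791780
t=0.300000, y=-3.791780: f=-13.214940 → y ← -3.791780 + 0.3·(-13.214940) = -7.756262
y(0.6) ≈ -7.7563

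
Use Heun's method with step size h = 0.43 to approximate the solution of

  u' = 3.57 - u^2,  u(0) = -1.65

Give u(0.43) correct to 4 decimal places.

-1.0556

Heun: k1 = f(t_n, u_n); k2 = f(t_n + h, u_n + h·k1); u_{n+1} = u_n + (h/2)·(k1 + k2).
t=0.000000, u=-1.650000:
  k1 = f(0.000000, -1.650000) = 0.847500
  k2 = f(0.430000, -1.285575) = 1.917297
  u ← -1.650000 + (0.43/2)·(0.847500 + 1.917297) = -1.055569
u(0.43) ≈ -1.0556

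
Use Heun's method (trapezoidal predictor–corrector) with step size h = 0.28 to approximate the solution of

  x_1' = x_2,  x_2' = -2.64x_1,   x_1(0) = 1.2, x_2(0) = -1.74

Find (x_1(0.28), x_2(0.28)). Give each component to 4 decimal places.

Heun on (x_1,x_2): k1 = f(x_n, state_n); k2 = f(x_n + h, state_n + h·k1); state_{n+1} = state_n + (h/2)·(k1 + k2).
0.000000: (1.200000, -1.740000)
  k1 = (-1.740000, -3.168000)
  predictor → (0.712800, -2.627040)
  k2 = (-2.627040, -1.881792)
  → (0.588614, -2.446971)
(x_1(0.28), x_2(0.28)) ≈ (0.5886, -2.4470)

0.5886, -2.4470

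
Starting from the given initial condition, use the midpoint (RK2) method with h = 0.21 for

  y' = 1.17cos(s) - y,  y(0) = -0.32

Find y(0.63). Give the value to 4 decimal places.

0.3310

Midpoint: k1 = f(s_n, y_n); k2 = f(s_n + h/2, y_n + (h/2)·k1); y_{n+1} = y_n + h·k2.
s=0.000000, y=-0.320000:
  k1 = f(0.000000, -0.320000) = 1.490000
  k2 = f(0.105000, -0.163550) = 1.327106
  y ← -0.320000 + 0.21·1.327106 = -0.041308
s=0.210000, y=-0.041308:
  k1 = f(0.210000, -0.041308) = 1.185604
  k2 = f(0.315000, 0.083181) = 1.029251
  y ← -0.041308 + 0.21·1.029251 = 0.174835
s=0.420000, y=0.174835:
  k1 = f(0.420000, 0.174835) = 0.893479
  k2 = f(0.525000, 0.268650) = 0.743779
  y ← 0.174835 + 0.21·0.743779 = 0.331029
y(0.63) ≈ 0.3310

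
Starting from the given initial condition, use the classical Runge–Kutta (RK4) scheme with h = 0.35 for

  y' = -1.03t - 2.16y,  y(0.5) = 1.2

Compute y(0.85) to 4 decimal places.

RK4: k1 = f(t_n, y_n); k2 = f(t_n + h/2, y_n + (h/2)·k1); k3 = f(t_n + h/2, y_n + (h/2)·k2); k4 = f(t_n + h, y_n + h·k3); y_{n+1} = y_n + (h/6)·(k1 + 2k2 + 2k3 + k4).
t=0.500000, y=1.200000:
  k1 = f(0.500000, 1.200000) = -3.107000
  k2 = f(0.675000, 0.656275) = -2.112804
  k3 = f(0.675000, 0.830259) = -2.488610
  k4 = f(0.850000, 0.328986) = -1.586111
  y ← 1.200000 + (0.35/6)·(k1 + 2k2 + 2k3 + k4) = 0.389404
y(0.85) ≈ 0.3894

0.3894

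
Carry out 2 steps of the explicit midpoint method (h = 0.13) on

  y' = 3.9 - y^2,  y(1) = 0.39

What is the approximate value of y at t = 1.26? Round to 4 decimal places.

Midpoint: k1 = f(t_n, y_n); k2 = f(t_n + h/2, y_n + (h/2)·k1); y_{n+1} = y_n + h·k2.
t=1.000000, y=0.390000:
  k1 = f(1.000000, 0.390000) = 3.747900
  k2 = f(1.065000, 0.633614) = 3.498534
  y ← 0.390000 + 0.13·3.498534 = 0.844809
t=1.130000, y=0.844809:
  k1 = f(1.130000, 0.844809) = 3.186297
  k2 = f(1.195000, 1.051919) = 2.793467
  y ← 0.844809 + 0.13·2.793467 = 1.207960
y(1.26) ≈ 1.2080

1.2080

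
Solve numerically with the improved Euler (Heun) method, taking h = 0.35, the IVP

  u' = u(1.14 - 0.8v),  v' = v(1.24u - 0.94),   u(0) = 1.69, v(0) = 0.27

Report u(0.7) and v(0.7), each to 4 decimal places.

2.8832, 0.9431

Heun on (u,v): k1 = f(x_n, state_n); k2 = f(x_n + h, state_n + h·k1); state_{n+1} = state_n + (h/2)·(k1 + k2).
0.000000: (1.690000, 0.270000)
  k1 = (1.561560, 0.312012)
  predictor → (2.236546, 0.379204)
  k2 = (1.871176, 0.695202)
  → (2.290729, 0.446262)
0.350000: (2.290729, 0.446262)
  k1 = (1.793618, 0.848123)
  predictor → (2.918495, 0.743106)
  k2 = (1.592085, 1.990731)
  → (2.883227, 0.943062)
(u(0.7), v(0.7)) ≈ (2.8832, 0.9431)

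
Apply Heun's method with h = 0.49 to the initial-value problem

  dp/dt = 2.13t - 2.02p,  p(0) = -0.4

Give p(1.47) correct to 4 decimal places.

Heun: k1 = f(t_n, p_n); k2 = f(t_n + h, p_n + h·k1); p_{n+1} = p_n + (h/2)·(k1 + k2).
t=0.000000, p=-0.400000:
  k1 = f(0.000000, -0.400000) = 0.808000
  k2 = f(0.490000, -0.004080) = 1.051942
  p ← -0.400000 + (0.49/2)·(0.808000 + 1.051942) = 0.055686
t=0.490000, p=0.055686:
  k1 = f(0.490000, 0.055686) = 0.931215
  k2 = f(0.980000, 0.511981) = 1.053198
  p ← 0.055686 + (0.49/2)·(0.931215 + 1.053198) = 0.541867
t=0.980000, p=0.541867:
  k1 = f(0.980000, 0.541867) = 0.992829
  k2 = f(1.470000, 1.028353) = 1.053827
  p ← 0.541867 + (0.49/2)·(0.992829 + 1.053827) = 1.043298
p(1.47) ≈ 1.0433

1.0433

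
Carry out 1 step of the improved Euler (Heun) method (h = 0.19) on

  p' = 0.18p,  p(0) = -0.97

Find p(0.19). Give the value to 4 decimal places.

Heun: k1 = f(s_n, p_n); k2 = f(s_n + h, p_n + h·k1); p_{n+1} = p_n + (h/2)·(k1 + k2).
s=0.000000, p=-0.970000:
  k1 = f(0.000000, -0.970000) = -0.174600
  k2 = f(0.190000, -1.003174) = -0.180571
  p ← -0.970000 + (0.19/2)·(-0.174600 + (-0.180571)) = -1.003741
p(0.19) ≈ -1.0037

-1.0037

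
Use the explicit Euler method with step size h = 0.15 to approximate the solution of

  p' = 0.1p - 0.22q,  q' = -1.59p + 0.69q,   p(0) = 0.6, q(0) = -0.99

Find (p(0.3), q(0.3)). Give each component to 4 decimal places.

0.6921, -1.5165

Euler on (p,q): p_{n+1} = p_n + h·p', q_{n+1} = q_n + h·q'.
0.000000: (0.600000, -0.990000); f=(0.277800, -1.637100) → (0.641670, -1.235565)
0.150000: (0.641670, -1.235565); f=(0.335991, -1.872795) → (0.692069, -1.516484)
(p(0.3), q(0.3)) ≈ (0.6921, -1.5165)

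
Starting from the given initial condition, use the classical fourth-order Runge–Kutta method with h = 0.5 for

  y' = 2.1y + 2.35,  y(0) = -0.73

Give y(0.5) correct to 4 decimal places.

RK4: k1 = f(t_n, y_n); k2 = f(t_n + h/2, y_n + (h/2)·k1); k3 = f(t_n + h/2, y_n + (h/2)·k2); k4 = f(t_n + h, y_n + h·k3); y_{n+1} = y_n + (h/6)·(k1 + 2k2 + 2k3 + k4).
t=0.000000, y=-0.730000:
  k1 = f(0.000000, -0.730000) = 0.817000
  k2 = f(0.250000, -0.525750) = 1.245925
  k3 = f(0.250000, -0.418519) = 1.471111
  k4 = f(0.500000, 0.005555) = 2.361666
  y ← -0.730000 + (0.5/6)·(k1 + 2k2 + 2k3 + k4) = -0.012272
y(0.5) ≈ -0.0123

-0.0123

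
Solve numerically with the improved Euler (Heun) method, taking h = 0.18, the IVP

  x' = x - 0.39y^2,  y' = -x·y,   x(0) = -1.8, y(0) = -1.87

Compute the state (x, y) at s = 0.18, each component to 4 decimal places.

Heun on (x,y): k1 = f(s_n, state_n); k2 = f(s_n + h, state_n + h·k1); state_{n+1} = state_n + (h/2)·(k1 + k2).
0.000000: (-1.800000, -1.870000)
  k1 = (-3.163791, -3.366000)
  predictor → (-2.369482, -2.475880)
  k2 = (-4.760175, -5.866554)
  → (-2.513157, -2.700930)
(x(0.18), y(0.18)) ≈ (-2.5132, -2.7009)

-2.5132, -2.7009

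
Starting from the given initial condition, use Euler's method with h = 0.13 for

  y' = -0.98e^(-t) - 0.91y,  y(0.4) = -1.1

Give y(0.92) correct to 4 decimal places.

Euler: y_{n+1} = y_n + h·f(t_n, y_n).
t=0.400000, y=-1.100000: f=0.344086 → y ← -1.100000 + 0.13·0.344086 = -1.055269
t=0.530000, y=-1.055269: f=0.383462 → y ← -1.055269 + 0.13·0.383462 = -1.005419
t=0.660000, y=-1.005419: f=0.408417 → y ← -1.005419 + 0.13·0.408417 = -0.952325
t=0.790000, y=-0.952325: f=0.421847 → y ← -0.952325 + 0.13·0.421847 = -0.897484
y(0.92) ≈ -0.8975

-0.8975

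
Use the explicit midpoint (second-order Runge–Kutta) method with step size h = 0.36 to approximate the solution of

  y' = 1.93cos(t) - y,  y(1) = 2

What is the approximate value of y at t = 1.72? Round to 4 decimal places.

1.1276

Midpoint: k1 = f(t_n, y_n); k2 = f(t_n + h/2, y_n + (h/2)·k1); y_{n+1} = y_n + h·k2.
t=1.000000, y=2.000000:
  k1 = f(1.000000, 2.000000) = -0.957217
  k2 = f(1.180000, 1.827701) = -1.092516
  y ← 2.000000 + 0.36·(-1.092516) = 1.606694
t=1.360000, y=1.606694:
  k1 = f(1.360000, 1.606694) = -1.202864
  k2 = f(1.540000, 1.390179) = -1.330751
  y ← 1.606694 + 0.36·(-1.330751) = 1.127624
y(1.72) ≈ 1.1276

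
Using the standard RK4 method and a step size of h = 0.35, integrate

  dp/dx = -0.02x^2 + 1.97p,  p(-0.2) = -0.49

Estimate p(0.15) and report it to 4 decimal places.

RK4: k1 = f(x_n, p_n); k2 = f(x_n + h/2, p_n + (h/2)·k1); k3 = f(x_n + h/2, p_n + (h/2)·k2); k4 = f(x_n + h, p_n + h·k3); p_{n+1} = p_n + (h/6)·(k1 + 2k2 + 2k3 + k4).
x=-0.200000, p=-0.490000:
  k1 = f(-0.200000, -0.490000) = -0.966100
  k2 = f(-0.025000, -0.659067) = -1.298375
  k3 = f(-0.025000, -0.717216) = -1.412927
  k4 = f(0.150000, -0.984525) = -1.939963
  p ← -0.490000 + (0.35/6)·(k1 + 2k2 + 2k3 + k4) = -0.975839
p(0.15) ≈ -0.9758

-0.9758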